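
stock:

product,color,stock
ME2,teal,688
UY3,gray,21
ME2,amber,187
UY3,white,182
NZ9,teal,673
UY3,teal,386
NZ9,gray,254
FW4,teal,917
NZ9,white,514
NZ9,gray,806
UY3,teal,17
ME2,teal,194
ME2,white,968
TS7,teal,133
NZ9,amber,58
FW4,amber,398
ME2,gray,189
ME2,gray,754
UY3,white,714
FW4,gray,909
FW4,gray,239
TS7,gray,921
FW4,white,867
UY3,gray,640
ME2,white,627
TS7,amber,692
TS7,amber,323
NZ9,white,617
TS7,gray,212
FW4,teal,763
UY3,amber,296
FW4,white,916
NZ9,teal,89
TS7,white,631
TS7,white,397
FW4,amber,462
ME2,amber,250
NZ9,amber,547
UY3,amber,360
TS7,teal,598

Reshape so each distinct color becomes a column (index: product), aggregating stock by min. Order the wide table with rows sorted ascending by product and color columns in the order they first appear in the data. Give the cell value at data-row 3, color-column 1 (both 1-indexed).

With rows sorted ascending by product, row 3 is product=NZ9. color columns in first-appearance order: teal, gray, amber, white; column 1 is teal.
Long rows with product=NZ9, color=teal: min(673, 89) = 89.

89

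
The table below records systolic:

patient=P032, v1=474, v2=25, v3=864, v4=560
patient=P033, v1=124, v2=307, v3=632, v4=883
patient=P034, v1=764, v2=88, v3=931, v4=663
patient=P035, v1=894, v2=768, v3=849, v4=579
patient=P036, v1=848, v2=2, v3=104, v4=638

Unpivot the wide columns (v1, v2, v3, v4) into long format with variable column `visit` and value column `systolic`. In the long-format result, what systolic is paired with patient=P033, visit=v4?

883

Unpivoting turns each (patient, wide-column) pair into one long row.
The wide cell at row P033, column v4 holds 883, so the long row (P033, v4) has systolic=883.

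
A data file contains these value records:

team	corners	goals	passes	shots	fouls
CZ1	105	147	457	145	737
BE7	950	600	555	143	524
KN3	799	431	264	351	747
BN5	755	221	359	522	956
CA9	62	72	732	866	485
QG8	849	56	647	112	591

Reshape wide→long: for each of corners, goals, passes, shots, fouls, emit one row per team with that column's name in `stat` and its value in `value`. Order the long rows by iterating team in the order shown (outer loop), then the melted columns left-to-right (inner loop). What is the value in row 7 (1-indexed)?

30 rows total (6 × 5). Row 7: index ⌊(7-1)/5⌋ = 1 into team → BE7; (7-1) mod 5 = 1 into the melted columns → goals.
So row 7 is (BE7, goals, 600); value = 600.

600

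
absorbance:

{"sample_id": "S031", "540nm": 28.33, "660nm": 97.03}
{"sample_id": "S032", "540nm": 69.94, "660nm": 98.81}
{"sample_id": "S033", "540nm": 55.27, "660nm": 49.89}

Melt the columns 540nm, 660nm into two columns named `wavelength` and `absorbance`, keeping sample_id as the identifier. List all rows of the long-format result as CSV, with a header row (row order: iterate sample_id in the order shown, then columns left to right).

Each (sample_id, column) pair becomes one row: 3 × 2 = 6 rows.
For example, (S031, 540nm) → absorbance=28.33.

sample_id,wavelength,absorbance
S031,540nm,28.33
S031,660nm,97.03
S032,540nm,69.94
S032,660nm,98.81
S033,540nm,55.27
S033,660nm,49.89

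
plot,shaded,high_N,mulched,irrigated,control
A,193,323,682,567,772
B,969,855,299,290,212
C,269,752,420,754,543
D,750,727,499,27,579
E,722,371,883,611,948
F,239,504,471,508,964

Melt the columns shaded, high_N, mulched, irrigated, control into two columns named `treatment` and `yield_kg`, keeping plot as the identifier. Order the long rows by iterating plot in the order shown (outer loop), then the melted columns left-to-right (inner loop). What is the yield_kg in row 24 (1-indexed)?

611

30 rows total (6 × 5). Row 24: index ⌊(24-1)/5⌋ = 4 into plot → E; (24-1) mod 5 = 3 into the melted columns → irrigated.
So row 24 is (E, irrigated, 611); yield_kg = 611.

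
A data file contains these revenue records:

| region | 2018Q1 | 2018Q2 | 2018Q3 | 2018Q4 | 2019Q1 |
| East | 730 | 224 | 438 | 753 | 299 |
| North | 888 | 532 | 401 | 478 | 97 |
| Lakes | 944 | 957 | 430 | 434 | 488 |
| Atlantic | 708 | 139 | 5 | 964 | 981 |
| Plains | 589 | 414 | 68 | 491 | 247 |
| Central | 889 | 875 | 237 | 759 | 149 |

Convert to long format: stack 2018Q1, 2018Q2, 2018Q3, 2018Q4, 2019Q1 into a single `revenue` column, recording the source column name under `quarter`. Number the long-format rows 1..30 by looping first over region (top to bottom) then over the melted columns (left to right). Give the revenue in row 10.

30 rows total (6 × 5). Row 10: index ⌊(10-1)/5⌋ = 1 into region → North; (10-1) mod 5 = 4 into the melted columns → 2019Q1.
So row 10 is (North, 2019Q1, 97); revenue = 97.

97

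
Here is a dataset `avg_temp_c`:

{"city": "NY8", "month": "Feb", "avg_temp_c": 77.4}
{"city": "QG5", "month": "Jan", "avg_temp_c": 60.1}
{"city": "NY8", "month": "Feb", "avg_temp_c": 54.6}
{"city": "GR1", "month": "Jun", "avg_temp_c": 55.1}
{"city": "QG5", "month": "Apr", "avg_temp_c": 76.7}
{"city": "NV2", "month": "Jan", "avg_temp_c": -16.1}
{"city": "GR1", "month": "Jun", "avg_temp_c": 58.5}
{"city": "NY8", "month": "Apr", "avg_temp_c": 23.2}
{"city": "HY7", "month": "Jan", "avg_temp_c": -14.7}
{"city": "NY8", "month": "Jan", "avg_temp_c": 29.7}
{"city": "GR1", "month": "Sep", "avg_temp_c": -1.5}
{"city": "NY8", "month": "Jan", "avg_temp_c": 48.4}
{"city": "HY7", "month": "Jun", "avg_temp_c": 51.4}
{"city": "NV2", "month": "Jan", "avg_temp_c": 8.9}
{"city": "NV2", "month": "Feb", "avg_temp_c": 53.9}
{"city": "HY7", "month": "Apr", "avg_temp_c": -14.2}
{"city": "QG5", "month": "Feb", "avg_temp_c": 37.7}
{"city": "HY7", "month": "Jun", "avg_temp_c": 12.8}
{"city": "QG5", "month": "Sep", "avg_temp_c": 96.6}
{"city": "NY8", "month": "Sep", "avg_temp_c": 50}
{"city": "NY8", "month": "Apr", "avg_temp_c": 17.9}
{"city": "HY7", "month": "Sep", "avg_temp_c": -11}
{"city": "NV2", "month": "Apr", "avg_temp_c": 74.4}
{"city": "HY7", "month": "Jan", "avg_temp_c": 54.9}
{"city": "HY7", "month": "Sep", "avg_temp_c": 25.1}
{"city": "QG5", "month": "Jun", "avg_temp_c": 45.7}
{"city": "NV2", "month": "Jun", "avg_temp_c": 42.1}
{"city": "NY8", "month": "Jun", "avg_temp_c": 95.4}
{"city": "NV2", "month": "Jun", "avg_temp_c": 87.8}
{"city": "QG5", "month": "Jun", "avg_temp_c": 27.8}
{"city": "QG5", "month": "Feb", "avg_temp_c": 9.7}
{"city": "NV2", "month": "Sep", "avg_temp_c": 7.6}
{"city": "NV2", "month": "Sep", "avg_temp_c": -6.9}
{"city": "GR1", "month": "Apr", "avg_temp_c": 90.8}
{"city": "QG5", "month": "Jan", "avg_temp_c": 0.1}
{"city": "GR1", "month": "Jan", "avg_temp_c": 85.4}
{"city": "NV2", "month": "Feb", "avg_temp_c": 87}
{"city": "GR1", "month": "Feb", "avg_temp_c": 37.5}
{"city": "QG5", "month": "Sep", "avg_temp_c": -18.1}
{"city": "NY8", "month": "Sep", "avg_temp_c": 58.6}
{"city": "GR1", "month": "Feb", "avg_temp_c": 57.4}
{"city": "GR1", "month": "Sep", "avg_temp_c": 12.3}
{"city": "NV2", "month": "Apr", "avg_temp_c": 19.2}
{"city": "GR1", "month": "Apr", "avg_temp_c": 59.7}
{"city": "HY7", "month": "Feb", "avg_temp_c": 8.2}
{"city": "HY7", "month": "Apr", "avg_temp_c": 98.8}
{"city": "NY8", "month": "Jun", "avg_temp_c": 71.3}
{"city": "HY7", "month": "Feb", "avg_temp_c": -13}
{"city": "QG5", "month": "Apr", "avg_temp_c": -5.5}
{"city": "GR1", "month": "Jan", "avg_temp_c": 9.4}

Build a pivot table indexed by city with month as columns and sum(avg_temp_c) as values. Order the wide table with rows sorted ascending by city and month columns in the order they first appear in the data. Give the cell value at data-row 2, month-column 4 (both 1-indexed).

With rows sorted ascending by city, row 2 is city=HY7. month columns in first-appearance order: Feb, Jan, Jun, Apr, Sep; column 4 is Apr.
Long rows with city=HY7, month=Apr: -14.2 + 98.8 = 84.6.

84.6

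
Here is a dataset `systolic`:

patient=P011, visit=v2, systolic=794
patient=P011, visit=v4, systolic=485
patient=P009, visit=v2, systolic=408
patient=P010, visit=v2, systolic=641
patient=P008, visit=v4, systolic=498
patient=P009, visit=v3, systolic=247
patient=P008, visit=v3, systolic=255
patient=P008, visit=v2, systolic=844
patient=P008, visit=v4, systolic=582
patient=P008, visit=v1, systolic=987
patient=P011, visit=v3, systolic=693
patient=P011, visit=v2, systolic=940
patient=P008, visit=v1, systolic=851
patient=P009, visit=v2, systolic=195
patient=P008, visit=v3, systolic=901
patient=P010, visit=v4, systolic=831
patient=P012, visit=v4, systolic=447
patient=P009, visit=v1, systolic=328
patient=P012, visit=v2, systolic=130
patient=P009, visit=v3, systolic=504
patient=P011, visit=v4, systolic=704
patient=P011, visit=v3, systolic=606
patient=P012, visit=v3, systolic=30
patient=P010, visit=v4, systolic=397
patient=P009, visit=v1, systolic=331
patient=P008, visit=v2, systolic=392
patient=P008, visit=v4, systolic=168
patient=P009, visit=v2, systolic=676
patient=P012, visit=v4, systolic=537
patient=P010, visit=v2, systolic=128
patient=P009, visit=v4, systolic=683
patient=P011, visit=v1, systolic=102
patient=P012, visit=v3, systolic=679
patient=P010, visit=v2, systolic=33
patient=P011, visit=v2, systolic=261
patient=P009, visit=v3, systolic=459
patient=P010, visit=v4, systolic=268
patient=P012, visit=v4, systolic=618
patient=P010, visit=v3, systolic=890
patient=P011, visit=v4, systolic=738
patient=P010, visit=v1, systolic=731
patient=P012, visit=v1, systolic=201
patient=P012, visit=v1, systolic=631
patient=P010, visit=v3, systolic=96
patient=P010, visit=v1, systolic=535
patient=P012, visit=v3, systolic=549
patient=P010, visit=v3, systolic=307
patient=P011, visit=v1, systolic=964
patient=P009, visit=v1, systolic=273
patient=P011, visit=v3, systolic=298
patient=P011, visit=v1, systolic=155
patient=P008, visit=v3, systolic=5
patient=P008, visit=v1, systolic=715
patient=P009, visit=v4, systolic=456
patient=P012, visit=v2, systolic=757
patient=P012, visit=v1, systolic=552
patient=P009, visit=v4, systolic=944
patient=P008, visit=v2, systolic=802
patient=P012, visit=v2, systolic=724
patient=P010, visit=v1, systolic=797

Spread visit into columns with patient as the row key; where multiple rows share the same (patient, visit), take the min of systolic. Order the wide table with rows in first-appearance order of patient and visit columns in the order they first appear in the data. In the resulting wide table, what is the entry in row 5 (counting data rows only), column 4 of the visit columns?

With rows in first-appearance order of patient, row 5 is patient=P012. visit columns in first-appearance order: v2, v4, v3, v1; column 4 is v1.
Long rows with patient=P012, visit=v1: min(201, 631, 552) = 201.

201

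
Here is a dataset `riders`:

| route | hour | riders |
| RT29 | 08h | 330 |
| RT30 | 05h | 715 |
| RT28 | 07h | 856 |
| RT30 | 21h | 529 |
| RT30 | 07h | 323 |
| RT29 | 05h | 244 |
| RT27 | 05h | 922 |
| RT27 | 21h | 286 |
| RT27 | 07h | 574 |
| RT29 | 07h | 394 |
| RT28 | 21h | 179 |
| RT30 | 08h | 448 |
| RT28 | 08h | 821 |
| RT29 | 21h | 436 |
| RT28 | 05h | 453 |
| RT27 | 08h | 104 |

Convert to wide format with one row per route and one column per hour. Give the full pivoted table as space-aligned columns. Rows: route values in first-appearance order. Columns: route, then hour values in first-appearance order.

route  08h  05h  07h  21h
RT29   330  244  394  436
RT30   448  715  323  529
RT28   821  453  856  179
RT27   104  922  574  286

Columns: route plus the 4 distinct hour values (08h, 05h, 07h, 21h).
For example, row RT29 column 08h takes riders=330 from the long row (RT29, 08h).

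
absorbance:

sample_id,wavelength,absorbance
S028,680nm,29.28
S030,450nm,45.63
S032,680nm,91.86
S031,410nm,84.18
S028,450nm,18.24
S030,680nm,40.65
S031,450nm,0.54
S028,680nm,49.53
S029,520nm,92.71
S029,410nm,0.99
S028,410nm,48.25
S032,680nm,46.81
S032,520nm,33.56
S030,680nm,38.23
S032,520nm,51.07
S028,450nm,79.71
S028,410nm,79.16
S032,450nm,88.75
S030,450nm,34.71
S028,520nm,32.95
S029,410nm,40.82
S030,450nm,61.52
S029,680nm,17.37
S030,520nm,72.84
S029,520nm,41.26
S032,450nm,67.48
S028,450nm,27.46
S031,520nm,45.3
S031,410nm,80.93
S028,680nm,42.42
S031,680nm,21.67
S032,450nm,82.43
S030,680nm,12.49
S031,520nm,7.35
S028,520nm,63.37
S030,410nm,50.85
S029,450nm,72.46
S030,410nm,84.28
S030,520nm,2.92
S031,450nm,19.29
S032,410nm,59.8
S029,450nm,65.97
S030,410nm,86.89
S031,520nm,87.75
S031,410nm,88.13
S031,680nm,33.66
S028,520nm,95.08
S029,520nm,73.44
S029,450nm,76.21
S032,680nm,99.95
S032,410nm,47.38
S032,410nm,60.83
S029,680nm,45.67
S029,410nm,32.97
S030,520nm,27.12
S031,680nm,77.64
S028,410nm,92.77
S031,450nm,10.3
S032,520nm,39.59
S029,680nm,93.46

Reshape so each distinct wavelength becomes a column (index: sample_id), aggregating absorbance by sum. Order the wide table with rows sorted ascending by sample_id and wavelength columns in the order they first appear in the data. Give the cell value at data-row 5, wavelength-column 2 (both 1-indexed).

238.66

With rows sorted ascending by sample_id, row 5 is sample_id=S032. wavelength columns in first-appearance order: 680nm, 450nm, 410nm, 520nm; column 2 is 450nm.
Long rows with sample_id=S032, wavelength=450nm: 88.75 + 67.48 + 82.43 = 238.66.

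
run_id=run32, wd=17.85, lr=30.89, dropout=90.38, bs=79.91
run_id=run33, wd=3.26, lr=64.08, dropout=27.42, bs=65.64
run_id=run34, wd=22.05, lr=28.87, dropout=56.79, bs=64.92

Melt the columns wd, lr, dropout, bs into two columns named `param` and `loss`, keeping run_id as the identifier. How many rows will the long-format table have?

12

3 run_id values × 4 melted columns = 12 rows.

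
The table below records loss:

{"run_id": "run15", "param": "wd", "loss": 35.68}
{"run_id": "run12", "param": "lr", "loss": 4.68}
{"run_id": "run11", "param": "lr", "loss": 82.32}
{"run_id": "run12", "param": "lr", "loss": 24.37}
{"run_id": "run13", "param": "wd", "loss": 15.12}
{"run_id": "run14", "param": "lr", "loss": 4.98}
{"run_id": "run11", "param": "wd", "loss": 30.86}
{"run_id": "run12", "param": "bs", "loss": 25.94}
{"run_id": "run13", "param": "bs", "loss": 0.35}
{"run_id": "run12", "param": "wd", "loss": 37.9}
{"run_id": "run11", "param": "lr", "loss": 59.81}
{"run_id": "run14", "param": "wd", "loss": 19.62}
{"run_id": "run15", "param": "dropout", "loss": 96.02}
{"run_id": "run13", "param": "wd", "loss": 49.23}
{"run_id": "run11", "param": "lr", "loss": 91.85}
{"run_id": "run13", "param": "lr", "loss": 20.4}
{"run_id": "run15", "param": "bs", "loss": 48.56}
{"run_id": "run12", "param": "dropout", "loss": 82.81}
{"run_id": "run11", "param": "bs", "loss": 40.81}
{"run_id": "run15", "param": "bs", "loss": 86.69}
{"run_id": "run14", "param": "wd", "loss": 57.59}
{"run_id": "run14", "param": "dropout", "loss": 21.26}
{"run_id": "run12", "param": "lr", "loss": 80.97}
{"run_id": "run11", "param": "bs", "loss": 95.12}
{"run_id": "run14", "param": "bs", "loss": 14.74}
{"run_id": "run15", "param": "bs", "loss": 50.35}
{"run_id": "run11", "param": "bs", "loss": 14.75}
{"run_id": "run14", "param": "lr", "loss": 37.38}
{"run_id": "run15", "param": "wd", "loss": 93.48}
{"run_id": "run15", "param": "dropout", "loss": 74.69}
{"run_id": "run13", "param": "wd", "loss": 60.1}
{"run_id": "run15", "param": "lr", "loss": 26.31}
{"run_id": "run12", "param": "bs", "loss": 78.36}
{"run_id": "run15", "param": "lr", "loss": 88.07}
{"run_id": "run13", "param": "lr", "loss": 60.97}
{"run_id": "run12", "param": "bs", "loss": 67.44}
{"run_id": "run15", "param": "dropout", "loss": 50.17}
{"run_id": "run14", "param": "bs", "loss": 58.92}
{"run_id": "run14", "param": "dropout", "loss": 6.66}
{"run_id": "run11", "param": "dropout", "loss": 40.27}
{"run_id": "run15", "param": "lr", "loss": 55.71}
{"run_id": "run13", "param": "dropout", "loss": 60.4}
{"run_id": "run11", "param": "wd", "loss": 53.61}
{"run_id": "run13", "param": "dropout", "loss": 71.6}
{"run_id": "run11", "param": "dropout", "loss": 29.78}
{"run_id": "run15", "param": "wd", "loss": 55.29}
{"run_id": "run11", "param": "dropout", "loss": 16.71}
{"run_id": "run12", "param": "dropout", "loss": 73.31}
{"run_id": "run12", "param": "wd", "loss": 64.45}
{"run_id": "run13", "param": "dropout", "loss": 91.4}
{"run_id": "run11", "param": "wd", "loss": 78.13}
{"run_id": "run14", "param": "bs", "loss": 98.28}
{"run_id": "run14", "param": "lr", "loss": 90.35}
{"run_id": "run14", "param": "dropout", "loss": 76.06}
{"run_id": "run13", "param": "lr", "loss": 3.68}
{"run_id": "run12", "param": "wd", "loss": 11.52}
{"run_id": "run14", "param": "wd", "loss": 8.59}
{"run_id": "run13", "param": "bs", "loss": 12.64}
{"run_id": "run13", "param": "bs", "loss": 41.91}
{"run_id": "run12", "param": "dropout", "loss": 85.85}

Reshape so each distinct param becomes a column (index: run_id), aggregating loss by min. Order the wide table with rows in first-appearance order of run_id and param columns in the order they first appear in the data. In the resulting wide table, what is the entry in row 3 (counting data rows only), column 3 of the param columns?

14.75

With rows in first-appearance order of run_id, row 3 is run_id=run11. param columns in first-appearance order: wd, lr, bs, dropout; column 3 is bs.
Long rows with run_id=run11, param=bs: min(40.81, 95.12, 14.75) = 14.75.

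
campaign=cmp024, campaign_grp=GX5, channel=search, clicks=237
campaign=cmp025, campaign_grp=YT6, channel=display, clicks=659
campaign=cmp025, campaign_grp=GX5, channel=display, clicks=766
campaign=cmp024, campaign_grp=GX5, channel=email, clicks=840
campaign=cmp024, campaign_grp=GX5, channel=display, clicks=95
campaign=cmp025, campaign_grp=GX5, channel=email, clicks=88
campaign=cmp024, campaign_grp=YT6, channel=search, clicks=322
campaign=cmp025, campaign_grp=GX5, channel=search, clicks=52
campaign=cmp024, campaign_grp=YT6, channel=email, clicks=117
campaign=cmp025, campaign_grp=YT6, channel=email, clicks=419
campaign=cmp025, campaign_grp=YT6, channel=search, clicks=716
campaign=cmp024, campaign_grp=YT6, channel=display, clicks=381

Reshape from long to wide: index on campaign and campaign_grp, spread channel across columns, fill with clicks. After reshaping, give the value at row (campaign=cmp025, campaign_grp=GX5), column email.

88

Wide layout: rows indexed by campaign and campaign_grp, columns are the 3 distinct channel values (search, display, email).
Cell (campaign=cmp025, campaign_grp=GX5, channel=email) draws from the long row where campaign=cmp025, campaign_grp=GX5 and channel=email, which has clicks=88.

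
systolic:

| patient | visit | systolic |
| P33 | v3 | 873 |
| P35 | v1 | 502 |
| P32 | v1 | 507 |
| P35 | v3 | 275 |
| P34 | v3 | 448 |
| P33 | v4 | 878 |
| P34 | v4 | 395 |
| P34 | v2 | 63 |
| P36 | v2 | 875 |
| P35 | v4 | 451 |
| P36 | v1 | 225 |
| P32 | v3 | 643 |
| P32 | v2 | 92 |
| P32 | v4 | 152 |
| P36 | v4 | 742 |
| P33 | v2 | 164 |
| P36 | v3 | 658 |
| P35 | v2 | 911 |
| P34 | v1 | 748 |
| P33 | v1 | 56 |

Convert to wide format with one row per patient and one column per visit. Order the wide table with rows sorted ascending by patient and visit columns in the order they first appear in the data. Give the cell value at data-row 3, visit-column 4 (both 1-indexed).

63

With rows sorted ascending by patient, row 3 is patient=P34. visit columns in first-appearance order: v3, v1, v4, v2; column 4 is v2.
Long rows with patient=P34, visit=v2: systolic = 63.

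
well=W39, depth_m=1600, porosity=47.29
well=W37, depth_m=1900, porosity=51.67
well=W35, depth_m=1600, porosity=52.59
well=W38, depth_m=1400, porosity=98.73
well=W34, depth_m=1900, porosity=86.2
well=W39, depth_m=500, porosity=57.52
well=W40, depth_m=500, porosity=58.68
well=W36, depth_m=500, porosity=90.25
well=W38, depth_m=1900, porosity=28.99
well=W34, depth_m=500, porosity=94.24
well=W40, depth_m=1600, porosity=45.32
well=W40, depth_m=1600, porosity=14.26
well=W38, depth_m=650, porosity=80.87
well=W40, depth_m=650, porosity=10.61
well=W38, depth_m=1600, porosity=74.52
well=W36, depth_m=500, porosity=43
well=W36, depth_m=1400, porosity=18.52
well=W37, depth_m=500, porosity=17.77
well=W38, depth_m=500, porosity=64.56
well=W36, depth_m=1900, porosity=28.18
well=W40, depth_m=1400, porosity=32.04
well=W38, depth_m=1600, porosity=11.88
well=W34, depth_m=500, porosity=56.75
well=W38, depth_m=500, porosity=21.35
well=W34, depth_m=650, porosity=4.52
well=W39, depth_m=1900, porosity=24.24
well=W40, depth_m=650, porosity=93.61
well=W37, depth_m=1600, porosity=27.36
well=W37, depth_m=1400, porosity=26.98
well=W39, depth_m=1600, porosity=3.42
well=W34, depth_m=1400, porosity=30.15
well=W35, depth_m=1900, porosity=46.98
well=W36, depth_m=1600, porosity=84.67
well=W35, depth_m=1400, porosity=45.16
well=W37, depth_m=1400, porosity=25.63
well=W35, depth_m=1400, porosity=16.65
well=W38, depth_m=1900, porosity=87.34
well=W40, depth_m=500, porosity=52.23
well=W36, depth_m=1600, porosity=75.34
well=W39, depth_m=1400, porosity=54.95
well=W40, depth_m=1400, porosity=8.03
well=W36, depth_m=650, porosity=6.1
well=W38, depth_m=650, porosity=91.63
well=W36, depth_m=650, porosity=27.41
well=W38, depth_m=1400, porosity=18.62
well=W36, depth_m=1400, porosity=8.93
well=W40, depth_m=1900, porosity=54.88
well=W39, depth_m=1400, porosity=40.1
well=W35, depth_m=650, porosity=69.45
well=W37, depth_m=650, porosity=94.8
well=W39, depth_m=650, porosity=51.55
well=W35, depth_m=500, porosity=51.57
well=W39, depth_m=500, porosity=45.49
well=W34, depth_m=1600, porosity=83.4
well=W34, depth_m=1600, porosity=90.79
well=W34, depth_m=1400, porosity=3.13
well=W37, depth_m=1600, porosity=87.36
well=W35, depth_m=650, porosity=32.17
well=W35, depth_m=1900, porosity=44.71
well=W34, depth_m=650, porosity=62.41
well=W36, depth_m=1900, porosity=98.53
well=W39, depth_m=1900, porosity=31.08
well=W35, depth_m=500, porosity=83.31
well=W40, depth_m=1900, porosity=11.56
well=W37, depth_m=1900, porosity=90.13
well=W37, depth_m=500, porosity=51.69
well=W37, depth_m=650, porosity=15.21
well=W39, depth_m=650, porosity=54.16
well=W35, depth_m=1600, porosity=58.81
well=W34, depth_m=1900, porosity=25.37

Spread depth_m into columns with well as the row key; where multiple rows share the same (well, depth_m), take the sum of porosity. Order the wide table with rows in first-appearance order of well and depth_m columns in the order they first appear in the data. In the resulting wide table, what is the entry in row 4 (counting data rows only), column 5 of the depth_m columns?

With rows in first-appearance order of well, row 4 is well=W38. depth_m columns in first-appearance order: 1600, 1900, 1400, 500, 650; column 5 is 650.
Long rows with well=W38, depth_m=650: 80.87 + 91.63 = 172.50.

172.50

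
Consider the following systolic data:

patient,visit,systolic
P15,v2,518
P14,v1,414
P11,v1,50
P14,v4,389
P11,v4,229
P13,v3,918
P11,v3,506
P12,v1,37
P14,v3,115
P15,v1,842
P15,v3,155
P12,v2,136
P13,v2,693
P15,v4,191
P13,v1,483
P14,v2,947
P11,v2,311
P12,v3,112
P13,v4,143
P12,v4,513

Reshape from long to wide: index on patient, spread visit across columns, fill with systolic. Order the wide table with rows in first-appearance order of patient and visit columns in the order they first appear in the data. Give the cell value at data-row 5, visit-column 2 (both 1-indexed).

37

With rows in first-appearance order of patient, row 5 is patient=P12. visit columns in first-appearance order: v2, v1, v4, v3; column 2 is v1.
Long rows with patient=P12, visit=v1: systolic = 37.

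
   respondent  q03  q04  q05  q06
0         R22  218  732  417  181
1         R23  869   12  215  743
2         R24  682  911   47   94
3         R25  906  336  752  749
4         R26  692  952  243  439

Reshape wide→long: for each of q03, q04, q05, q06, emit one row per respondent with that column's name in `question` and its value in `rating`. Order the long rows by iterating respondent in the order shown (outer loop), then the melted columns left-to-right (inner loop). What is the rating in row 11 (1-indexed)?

47

20 rows total (5 × 4). Row 11: index ⌊(11-1)/4⌋ = 2 into respondent → R24; (11-1) mod 4 = 2 into the melted columns → q05.
So row 11 is (R24, q05, 47); rating = 47.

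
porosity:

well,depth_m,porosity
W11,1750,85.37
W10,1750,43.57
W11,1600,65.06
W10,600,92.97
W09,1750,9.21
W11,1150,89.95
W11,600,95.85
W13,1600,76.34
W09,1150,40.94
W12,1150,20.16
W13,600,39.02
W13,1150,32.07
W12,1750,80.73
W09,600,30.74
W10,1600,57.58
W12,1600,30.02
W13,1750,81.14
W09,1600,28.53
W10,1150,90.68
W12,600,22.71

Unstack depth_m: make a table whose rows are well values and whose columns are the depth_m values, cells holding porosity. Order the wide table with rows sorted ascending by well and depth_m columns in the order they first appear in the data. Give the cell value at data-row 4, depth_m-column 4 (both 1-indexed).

With rows sorted ascending by well, row 4 is well=W12. depth_m columns in first-appearance order: 1750, 1600, 600, 1150; column 4 is 1150.
Long rows with well=W12, depth_m=1150: porosity = 20.16.

20.16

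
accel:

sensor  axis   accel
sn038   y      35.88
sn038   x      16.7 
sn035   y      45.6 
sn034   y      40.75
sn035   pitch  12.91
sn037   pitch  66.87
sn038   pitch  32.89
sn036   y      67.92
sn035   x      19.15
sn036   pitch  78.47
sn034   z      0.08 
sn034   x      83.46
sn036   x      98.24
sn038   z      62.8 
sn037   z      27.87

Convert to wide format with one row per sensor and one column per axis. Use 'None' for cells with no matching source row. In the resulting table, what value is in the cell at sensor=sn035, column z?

None

No long-format row has sensor=sn035 and axis=z, so the cell is None.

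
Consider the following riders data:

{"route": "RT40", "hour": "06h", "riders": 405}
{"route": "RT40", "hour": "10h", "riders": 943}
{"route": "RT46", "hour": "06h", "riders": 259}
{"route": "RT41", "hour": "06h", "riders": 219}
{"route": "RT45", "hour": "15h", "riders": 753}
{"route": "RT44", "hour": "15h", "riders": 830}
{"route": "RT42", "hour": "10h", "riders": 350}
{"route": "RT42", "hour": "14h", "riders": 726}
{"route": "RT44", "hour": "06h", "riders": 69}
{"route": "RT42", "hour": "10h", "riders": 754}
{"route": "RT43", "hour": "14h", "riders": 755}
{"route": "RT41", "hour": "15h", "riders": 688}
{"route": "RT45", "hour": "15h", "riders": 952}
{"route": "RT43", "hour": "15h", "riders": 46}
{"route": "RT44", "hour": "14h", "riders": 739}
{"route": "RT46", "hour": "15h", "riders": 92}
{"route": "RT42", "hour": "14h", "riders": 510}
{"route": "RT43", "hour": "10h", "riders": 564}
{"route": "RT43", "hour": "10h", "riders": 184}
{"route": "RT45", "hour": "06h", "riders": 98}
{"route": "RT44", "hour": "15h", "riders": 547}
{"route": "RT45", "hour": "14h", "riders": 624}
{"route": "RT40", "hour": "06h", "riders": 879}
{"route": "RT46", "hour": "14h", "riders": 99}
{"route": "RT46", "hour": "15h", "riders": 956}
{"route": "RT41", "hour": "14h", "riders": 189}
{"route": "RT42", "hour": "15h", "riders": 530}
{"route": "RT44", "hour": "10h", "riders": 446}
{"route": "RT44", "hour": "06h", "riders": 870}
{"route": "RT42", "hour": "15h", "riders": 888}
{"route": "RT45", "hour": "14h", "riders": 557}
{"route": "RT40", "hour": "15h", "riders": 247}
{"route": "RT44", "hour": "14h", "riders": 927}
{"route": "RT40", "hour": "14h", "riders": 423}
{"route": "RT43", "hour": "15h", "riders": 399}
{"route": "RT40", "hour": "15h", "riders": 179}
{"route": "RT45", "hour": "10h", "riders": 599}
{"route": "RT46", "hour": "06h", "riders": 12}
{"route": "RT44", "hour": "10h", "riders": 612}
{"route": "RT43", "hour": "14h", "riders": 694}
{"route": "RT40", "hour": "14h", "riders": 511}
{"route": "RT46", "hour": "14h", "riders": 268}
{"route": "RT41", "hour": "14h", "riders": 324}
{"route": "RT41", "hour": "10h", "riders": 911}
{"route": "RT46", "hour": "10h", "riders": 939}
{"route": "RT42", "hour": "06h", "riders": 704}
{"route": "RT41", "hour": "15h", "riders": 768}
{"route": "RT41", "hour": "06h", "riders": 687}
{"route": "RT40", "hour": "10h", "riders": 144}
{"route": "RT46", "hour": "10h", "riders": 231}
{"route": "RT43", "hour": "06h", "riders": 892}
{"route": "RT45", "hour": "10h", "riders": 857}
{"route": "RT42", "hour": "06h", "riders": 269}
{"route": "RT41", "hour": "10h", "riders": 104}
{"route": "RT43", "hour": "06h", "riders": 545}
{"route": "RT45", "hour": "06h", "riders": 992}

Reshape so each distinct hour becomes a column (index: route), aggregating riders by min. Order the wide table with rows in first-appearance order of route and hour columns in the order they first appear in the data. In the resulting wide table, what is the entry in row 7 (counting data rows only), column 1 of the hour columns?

With rows in first-appearance order of route, row 7 is route=RT43. hour columns in first-appearance order: 06h, 10h, 15h, 14h; column 1 is 06h.
Long rows with route=RT43, hour=06h: min(892, 545) = 545.

545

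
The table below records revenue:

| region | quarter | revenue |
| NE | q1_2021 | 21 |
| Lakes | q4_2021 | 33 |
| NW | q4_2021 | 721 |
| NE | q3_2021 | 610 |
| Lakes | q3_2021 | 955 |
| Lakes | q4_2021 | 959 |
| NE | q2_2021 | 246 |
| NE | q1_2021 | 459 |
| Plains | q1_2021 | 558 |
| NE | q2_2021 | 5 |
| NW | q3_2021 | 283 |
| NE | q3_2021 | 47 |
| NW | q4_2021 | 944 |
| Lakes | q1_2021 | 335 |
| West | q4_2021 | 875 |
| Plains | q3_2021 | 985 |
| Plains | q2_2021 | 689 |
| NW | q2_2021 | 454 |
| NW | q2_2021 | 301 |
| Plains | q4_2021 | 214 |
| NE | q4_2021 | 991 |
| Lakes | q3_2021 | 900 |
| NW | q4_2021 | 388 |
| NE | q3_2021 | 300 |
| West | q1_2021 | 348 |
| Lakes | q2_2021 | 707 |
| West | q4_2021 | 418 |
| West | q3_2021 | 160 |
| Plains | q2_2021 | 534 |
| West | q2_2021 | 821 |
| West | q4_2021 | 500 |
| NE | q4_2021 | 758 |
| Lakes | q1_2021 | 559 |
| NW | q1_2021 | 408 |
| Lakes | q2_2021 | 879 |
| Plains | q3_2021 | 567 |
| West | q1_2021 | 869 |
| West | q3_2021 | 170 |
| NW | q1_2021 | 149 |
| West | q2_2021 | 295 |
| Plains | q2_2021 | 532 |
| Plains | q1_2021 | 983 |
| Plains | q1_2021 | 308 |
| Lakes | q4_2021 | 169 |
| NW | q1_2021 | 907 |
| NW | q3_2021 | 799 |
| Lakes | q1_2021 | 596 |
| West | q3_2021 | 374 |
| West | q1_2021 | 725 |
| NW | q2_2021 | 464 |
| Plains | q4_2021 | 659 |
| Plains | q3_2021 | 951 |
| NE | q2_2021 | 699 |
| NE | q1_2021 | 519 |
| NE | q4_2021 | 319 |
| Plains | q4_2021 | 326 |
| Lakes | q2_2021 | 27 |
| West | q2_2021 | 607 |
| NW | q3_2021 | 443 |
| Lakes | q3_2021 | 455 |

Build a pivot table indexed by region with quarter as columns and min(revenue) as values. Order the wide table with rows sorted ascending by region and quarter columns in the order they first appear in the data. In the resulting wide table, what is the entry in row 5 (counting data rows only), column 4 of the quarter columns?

295

With rows sorted ascending by region, row 5 is region=West. quarter columns in first-appearance order: q1_2021, q4_2021, q3_2021, q2_2021; column 4 is q2_2021.
Long rows with region=West, quarter=q2_2021: min(821, 295, 607) = 295.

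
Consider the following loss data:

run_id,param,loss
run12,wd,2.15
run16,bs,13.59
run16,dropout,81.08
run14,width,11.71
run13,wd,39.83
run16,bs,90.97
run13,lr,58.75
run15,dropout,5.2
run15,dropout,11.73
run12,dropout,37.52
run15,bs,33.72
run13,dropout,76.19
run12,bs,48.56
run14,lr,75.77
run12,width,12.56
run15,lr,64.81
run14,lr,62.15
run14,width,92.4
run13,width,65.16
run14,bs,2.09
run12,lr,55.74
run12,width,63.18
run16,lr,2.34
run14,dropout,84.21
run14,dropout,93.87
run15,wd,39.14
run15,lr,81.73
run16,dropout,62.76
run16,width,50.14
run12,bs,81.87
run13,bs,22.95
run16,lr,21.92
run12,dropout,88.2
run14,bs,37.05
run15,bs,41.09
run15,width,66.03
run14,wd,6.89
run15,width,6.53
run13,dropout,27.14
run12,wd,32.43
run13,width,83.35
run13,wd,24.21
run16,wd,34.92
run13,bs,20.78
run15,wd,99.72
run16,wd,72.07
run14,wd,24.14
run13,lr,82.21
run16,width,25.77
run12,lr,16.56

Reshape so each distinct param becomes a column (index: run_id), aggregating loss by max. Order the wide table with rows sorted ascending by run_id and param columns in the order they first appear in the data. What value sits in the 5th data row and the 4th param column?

50.14

With rows sorted ascending by run_id, row 5 is run_id=run16. param columns in first-appearance order: wd, bs, dropout, width, lr; column 4 is width.
Long rows with run_id=run16, param=width: max(50.14, 25.77) = 50.14.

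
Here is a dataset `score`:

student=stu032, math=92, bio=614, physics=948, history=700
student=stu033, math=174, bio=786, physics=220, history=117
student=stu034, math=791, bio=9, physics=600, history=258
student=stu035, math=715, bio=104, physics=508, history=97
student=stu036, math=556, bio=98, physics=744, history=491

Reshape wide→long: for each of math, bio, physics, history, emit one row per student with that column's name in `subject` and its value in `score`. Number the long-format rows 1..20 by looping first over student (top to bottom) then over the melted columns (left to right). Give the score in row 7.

220

20 rows total (5 × 4). Row 7: index ⌊(7-1)/4⌋ = 1 into student → stu033; (7-1) mod 4 = 2 into the melted columns → physics.
So row 7 is (stu033, physics, 220); score = 220.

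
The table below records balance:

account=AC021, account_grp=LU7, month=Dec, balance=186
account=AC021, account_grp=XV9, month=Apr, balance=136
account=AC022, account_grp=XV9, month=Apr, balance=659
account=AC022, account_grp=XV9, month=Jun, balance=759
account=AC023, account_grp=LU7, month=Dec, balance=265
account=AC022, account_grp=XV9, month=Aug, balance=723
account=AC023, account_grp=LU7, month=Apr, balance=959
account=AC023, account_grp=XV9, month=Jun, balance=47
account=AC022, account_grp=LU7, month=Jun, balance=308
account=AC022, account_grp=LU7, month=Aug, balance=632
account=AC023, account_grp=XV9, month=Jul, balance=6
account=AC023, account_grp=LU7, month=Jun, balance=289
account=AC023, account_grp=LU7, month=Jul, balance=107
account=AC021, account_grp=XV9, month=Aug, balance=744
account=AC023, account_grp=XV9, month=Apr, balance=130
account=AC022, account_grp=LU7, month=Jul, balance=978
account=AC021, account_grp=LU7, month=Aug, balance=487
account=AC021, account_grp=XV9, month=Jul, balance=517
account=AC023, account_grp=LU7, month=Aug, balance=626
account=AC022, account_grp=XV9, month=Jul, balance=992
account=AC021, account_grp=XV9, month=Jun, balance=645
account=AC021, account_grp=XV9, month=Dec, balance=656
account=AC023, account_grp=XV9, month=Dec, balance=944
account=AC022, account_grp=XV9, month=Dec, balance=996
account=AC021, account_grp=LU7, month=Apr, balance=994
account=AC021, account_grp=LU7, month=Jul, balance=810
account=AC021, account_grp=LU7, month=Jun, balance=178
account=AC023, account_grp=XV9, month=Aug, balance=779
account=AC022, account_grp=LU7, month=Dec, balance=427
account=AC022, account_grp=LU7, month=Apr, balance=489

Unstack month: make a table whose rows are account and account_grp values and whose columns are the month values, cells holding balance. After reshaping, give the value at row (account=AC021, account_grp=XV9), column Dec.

656

Wide layout: rows indexed by account and account_grp, columns are the 5 distinct month values (Dec, Apr, Jun, Aug, Jul).
Cell (account=AC021, account_grp=XV9, month=Dec) draws from the long row where account=AC021, account_grp=XV9 and month=Dec, which has balance=656.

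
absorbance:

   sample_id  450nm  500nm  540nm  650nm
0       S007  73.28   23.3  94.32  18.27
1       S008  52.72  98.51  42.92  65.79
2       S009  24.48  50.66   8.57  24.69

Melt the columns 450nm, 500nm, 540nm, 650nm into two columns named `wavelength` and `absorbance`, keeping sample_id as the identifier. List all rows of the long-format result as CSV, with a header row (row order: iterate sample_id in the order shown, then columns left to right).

Each (sample_id, column) pair becomes one row: 3 × 4 = 12 rows.
For example, (S007, 450nm) → absorbance=73.28.

sample_id,wavelength,absorbance
S007,450nm,73.28
S007,500nm,23.3
S007,540nm,94.32
S007,650nm,18.27
S008,450nm,52.72
S008,500nm,98.51
S008,540nm,42.92
S008,650nm,65.79
S009,450nm,24.48
S009,500nm,50.66
S009,540nm,8.57
S009,650nm,24.69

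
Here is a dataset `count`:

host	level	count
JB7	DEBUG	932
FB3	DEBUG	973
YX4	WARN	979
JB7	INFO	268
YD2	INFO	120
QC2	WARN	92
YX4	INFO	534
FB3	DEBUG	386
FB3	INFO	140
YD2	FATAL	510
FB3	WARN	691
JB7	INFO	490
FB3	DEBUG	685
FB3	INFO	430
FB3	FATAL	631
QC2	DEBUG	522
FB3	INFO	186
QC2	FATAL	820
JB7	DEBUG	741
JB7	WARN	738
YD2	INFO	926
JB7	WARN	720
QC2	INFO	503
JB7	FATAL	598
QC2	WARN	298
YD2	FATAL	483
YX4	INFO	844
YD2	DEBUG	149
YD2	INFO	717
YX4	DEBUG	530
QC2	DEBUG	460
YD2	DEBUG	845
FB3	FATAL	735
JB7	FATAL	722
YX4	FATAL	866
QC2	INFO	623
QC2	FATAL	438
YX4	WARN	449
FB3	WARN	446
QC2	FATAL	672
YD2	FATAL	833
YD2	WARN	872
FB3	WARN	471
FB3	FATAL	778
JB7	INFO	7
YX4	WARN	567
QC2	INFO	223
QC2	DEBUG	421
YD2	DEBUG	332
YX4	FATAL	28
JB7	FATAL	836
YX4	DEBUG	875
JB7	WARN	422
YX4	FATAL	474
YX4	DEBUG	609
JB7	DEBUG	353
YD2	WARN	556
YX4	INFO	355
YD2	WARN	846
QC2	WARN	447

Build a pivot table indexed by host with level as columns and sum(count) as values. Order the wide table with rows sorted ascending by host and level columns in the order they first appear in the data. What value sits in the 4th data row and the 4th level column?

1826

With rows sorted ascending by host, row 4 is host=YD2. level columns in first-appearance order: DEBUG, WARN, INFO, FATAL; column 4 is FATAL.
Long rows with host=YD2, level=FATAL: 510 + 483 + 833 = 1826.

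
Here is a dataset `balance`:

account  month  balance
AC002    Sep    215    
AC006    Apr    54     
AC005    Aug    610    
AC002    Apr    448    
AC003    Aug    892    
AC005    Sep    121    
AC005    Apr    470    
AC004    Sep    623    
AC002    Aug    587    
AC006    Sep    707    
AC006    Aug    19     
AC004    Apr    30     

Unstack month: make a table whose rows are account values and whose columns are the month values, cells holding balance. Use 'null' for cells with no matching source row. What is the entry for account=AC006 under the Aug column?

19

The long row with account=AC006, month=Aug has balance=19.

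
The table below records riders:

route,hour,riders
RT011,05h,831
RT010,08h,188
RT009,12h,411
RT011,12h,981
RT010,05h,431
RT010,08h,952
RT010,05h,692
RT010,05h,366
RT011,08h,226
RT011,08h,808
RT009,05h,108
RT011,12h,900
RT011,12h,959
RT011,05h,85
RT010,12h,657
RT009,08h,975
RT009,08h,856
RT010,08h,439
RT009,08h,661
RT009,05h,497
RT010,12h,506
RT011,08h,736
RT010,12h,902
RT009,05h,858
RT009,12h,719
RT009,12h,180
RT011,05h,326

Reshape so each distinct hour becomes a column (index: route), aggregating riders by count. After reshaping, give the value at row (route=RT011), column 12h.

3

Rows with route=RT011 and hour=12h: riders values are 981, 900, 959.
3 rows match — count = 3.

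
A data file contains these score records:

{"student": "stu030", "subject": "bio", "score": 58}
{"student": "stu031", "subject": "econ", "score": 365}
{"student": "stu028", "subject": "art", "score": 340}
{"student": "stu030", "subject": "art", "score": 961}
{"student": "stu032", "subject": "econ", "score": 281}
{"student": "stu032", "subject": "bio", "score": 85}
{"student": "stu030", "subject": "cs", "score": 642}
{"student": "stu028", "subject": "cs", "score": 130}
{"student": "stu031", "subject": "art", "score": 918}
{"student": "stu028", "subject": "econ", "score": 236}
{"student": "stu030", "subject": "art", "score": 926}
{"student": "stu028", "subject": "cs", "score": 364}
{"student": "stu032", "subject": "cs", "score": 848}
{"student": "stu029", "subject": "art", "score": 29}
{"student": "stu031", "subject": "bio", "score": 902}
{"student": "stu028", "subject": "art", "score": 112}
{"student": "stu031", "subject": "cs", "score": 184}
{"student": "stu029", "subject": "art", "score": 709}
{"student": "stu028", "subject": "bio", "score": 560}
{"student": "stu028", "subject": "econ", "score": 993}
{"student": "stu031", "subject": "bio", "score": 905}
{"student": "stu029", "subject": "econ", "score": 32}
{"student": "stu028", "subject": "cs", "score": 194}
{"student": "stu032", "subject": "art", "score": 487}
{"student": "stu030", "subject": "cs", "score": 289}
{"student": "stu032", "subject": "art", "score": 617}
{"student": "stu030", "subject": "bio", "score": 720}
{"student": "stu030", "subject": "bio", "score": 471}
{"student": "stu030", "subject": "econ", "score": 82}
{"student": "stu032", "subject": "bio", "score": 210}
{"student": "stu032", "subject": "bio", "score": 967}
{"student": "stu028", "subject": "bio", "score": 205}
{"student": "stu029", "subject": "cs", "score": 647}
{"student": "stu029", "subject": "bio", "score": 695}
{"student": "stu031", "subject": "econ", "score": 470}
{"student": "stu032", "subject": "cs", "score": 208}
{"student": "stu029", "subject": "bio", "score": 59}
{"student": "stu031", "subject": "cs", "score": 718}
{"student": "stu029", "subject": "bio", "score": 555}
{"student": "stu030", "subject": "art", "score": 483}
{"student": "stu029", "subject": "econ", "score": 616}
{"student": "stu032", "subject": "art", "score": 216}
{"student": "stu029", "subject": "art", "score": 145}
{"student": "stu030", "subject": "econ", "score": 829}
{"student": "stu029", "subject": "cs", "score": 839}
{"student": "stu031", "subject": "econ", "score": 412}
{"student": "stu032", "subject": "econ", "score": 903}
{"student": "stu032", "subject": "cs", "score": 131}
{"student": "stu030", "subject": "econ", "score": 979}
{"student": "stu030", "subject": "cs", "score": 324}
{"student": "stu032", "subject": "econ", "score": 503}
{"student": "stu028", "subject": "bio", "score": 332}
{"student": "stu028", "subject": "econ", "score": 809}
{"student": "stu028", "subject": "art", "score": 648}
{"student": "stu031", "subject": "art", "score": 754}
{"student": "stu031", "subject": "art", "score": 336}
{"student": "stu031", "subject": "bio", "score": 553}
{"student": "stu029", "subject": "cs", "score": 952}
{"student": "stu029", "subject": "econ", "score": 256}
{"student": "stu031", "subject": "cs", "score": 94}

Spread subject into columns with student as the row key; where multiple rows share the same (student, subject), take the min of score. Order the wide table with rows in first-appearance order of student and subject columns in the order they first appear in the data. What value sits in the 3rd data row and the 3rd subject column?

With rows in first-appearance order of student, row 3 is student=stu028. subject columns in first-appearance order: bio, econ, art, cs; column 3 is art.
Long rows with student=stu028, subject=art: min(340, 112, 648) = 112.

112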